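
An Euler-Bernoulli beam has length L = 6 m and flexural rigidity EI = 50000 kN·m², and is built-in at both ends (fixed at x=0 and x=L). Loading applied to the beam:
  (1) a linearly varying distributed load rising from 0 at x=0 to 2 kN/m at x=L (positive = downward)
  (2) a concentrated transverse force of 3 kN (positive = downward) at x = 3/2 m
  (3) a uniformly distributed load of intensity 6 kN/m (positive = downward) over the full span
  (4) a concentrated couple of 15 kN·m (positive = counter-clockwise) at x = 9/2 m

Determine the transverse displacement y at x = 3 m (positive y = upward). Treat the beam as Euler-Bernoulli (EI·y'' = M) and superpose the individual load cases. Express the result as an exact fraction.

y(3) = -27/40000 m

Load 1 — triangular load w₀=2 kN/m (0→w₀ over full span):
  y_1 = -w₀x²(L-x)²(x+2L)/(120LEI) = -2·3²·(6-3)²·(3+2·6)/(120·6·50000) = -27/400000 m
Load 2 — point force P=3 kN at a=3/2 m (b=L-a=9/2):
  y_2 = -Pa²(L-x)²(3bL-(3b+a)(L-x))/(6L³EI)  [x>a] = -3·(3/2)²·(6-3)²·(3·(9/2)·6-(3·(9/2)+(3/2))·(6-3))/(6·6³·50000) = -27/800000 m
Load 3 — uniform load w=6 kN/m over full span:
  y_3 = -wx²(L-x)²/(24EI) = -6·3²·(6-3)²/(24·50000) = -81/200000 m
Load 4 — applied couple M₀=15 kN·m at a=9/2 m (b=L-a=3/2):
  y_4 = (R_Ax³/6 - M_Ax²/2)/EI  [x≤a] with R_A=45/16, M_A=75/16 = ((45/16)·3³/6 - (75/16)·3²/2)/50000 = -27/160000 m
Superposition: y = Σ y_i = -27/40000 m ≈ -0.000675 m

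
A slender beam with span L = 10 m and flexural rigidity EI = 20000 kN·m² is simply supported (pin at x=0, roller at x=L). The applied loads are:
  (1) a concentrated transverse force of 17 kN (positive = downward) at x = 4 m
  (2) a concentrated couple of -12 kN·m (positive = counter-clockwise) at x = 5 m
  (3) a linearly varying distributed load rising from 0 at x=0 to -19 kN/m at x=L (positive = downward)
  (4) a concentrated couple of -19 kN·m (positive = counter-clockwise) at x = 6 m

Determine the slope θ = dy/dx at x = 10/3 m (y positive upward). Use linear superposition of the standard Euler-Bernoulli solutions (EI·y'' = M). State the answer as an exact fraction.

θ(10/3) = 37763/4860000 rad

Load 1 — point force P=17 kN at a=4 m (b=L-a=6):
  θ_1 = -Pb(L²-b²-3x²)/(6LEI)  [x≤a] = -17·6·(10²-6²-3·(10/3)²)/(6·10·20000) = -391/150000 rad
Load 2 — applied couple M₀=-12 kN·m at a=5 m (b=L-a=5):
  θ_2 = (M₀x²/(2L)+C₁)/EI  [x≤a] with C₁=M₀(3b²-L²)/(6L)=5 = ((-12)·(10/3)²/(2·10)+5)/20000 = -1/12000 rad
Load 3 — triangular load w₀=-19 kN/m (0→w₀ over full span):
  θ_3 = -w₀(7L⁴-30L²x²+15x⁴)/(360LEI) = -(-19)·(7·10⁴-30·10²·(10/3)²+15·(10/3)⁴)/(360·10·20000) = 247/24300 rad
Load 4 — applied couple M₀=-19 kN·m at a=6 m (b=L-a=4):
  θ_4 = (M₀x²/(2L)+C₁)/EI  [x≤a] with C₁=M₀(3b²-L²)/(6L)=247/15 = ((-19)·(10/3)²/(2·10)+(247/15))/20000 = 133/450000 rad
Superposition: θ = Σ θ_i = 37763/4860000 rad ≈ 0.007770 rad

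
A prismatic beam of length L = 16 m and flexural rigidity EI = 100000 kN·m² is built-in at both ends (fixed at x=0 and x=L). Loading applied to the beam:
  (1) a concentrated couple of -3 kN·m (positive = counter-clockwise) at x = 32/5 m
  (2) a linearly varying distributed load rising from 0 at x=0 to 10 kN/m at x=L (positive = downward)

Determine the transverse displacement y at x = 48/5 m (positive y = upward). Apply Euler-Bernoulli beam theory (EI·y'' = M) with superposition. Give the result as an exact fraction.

Load 1 — applied couple M₀=-3 kN·m at a=32/5 m (b=L-a=48/5):
  y_1 = (R_Ax³/6 - M_Ax²/2 - M₀(x-a)²/2)/EI  [x>a] with R_A=-27/100, M_A=-9/25 = ((-27/100)·(48/5)³/6 - (-9/25)·(48/5)²/2 - (-3)·((48/5)-(32/5))²/2)/100000 = -768/9765625 m
Load 2 — triangular load w₀=10 kN/m (0→w₀ over full span):
  y_2 = -w₀x²(L-x)²(x+2L)/(120LEI) = -10·(48/5)²·(16-(48/5))²·((48/5)+2·16)/(120·16·100000) = -79872/9765625 m
Superposition: y = Σ y_i = -16128/1953125 m ≈ -0.008258 m

y(48/5) = -16128/1953125 m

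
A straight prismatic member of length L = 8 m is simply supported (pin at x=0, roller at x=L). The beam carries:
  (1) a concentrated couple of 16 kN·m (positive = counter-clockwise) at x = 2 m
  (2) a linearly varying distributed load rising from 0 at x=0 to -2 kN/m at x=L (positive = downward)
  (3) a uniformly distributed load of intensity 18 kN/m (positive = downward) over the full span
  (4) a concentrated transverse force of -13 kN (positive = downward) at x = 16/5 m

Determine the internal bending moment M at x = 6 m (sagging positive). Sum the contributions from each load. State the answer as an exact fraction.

M(6) = 433/5 kN·m

Load 1 — applied couple M₀=16 kN·m at a=2 m (b=L-a=6):
  M_1 = M₀x/L - M₀  [x>a] = 16·6/8 - 16 = -4 kN·m
Load 2 — triangular load w₀=-2 kN/m (0→w₀ over full span):
  M_2 = w₀Lx/6 - w₀x³/(6L) = (-2)·8·6/6 - (-2)·6³/(6·8) = -7 kN·m
Load 3 — uniform load w=18 kN/m over full span:
  M_3 = wx(L-x)/2 = 18·6·(8-6)/2 = 108 kN·m
Load 4 — point force P=-13 kN at a=16/5 m (b=L-a=24/5):
  M_4 = Pa(L-x)/L  [x>a] = (-13)·(16/5)·(8-6)/8 = -52/5 kN·m
Superposition: M = Σ M_i = 433/5 kN·m ≈ 86.600000 kN·m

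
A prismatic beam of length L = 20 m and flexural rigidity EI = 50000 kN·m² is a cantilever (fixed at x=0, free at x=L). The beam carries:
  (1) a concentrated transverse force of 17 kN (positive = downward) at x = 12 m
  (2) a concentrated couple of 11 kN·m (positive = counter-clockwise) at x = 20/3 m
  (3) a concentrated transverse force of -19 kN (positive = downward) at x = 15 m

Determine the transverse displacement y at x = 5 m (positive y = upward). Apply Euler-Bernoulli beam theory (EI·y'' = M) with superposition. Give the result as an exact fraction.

y(5) = 133/6000 m

Load 1 — point force P=17 kN at a=12 m (b=L-a=8):
  y_1 = -Px²(3a-x)/(6EI)  [x≤a] = -17·5²·(3·12-5)/(6·50000) = -527/12000 m
Load 2 — applied couple M₀=11 kN·m at a=20/3 m (b=L-a=40/3):
  y_2 = M₀x²/(2EI)  [x≤a] = 11·5²/(2·50000) = 11/4000 m
Load 3 — point force P=-19 kN at a=15 m (b=L-a=5):
  y_3 = -Px²(3a-x)/(6EI)  [x≤a] = -(-19)·5²·(3·15-5)/(6·50000) = 19/300 m
Superposition: y = Σ y_i = 133/6000 m ≈ 0.022167 m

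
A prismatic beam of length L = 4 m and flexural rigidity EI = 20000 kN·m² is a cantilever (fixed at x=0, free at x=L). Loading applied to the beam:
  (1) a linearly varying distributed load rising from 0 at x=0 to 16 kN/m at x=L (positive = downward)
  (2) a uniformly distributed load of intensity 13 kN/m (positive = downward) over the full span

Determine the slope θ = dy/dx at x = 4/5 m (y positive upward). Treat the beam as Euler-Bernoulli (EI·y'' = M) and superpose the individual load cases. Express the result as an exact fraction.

Load 1 — triangular load w₀=16 kN/m (0→w₀ over full span):
  θ_1 = (w₀Lx²/4-w₀L²x/3-w₀x⁴/(24L))/EI = (16·4·(4/5)²/4-16·4²·(4/5)/3-16·(4/5)⁴/(24·4))/20000 = -3404/1171875 rad
Load 2 — uniform load w=13 kN/m over full span:
  θ_2 = -wx(x²-3Lx+3L²)/(6EI) = -13·(4/5)·((4/5)²-3·4·(4/5)+3·4²)/(6·20000) = -793/234375 rad
Superposition: θ = Σ θ_i = -7369/1171875 rad ≈ -0.006288 rad

θ(4/5) = -7369/1171875 rad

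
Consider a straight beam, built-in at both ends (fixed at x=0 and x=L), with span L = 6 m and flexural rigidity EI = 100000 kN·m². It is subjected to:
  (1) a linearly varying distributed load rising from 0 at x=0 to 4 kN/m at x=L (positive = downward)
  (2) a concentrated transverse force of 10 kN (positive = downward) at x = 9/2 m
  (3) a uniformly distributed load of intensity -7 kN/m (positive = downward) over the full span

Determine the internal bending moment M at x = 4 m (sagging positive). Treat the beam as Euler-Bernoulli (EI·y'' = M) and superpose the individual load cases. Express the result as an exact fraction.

Load 1 — triangular load w₀=4 kN/m (0→w₀ over full span):
  M_1 = 3w₀Lx/20 - w₀L²/30 - w₀x³/(6L) = 3·4·6·4/20 - 4·6²/30 - 4·4³/(6·6) = 112/45 kN·m
Load 2 — point force P=10 kN at a=9/2 m (b=L-a=3/2):
  M_2 = Pb²(3a+b)x/L³ - Pab²/L²  [x≤a] = 10·(3/2)²·(3·(9/2)+(3/2))·4/6³ - 10·(9/2)·(3/2)²/6² = 55/16 kN·m
Load 3 — uniform load w=-7 kN/m over full span:
  M_3 = wLx/2 - wL²/12 - wx²/2 = (-7)·6·4/2 - (-7)·6²/12 - (-7)·4²/2 = -7 kN·m
Superposition: M = Σ M_i = -773/720 kN·m ≈ -1.073611 kN·m

M(4) = -773/720 kN·m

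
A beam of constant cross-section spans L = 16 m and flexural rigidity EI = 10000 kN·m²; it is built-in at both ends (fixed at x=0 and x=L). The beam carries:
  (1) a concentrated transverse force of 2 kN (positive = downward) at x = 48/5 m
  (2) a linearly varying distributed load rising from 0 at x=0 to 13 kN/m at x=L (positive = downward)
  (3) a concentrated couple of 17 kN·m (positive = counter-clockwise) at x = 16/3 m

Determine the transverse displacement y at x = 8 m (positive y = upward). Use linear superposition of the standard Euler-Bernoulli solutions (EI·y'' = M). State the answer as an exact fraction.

Load 1 — point force P=2 kN at a=48/5 m (b=L-a=32/5):
  y_1 = -Pb²x²(3aL-(3a+b)x)/(6L³EI)  [x≤a] = -2·(32/5)²·8²·(3·(48/5)·16-(3·(48/5)+(32/5))·8)/(6·16³·10000) = -896/234375 m
Load 2 — triangular load w₀=13 kN/m (0→w₀ over full span):
  y_2 = -w₀x²(L-x)²(x+2L)/(120LEI) = -13·8²·(16-8)²·(8+2·16)/(120·16·10000) = -208/1875 m
Load 3 — applied couple M₀=17 kN·m at a=16/3 m (b=L-a=32/3):
  y_3 = (R_Ax³/6 - M_Ax²/2 - M₀(x-a)²/2)/EI  [x>a] with R_A=17/12, M_A=0 = ((17/12)·8³/6 - 0·8²/2 - 17·(8-(16/3))²/2)/10000 = 34/5625 m
Superposition: y = Σ y_i = -76438/703125 m ≈ -0.108712 m

y(8) = -76438/703125 m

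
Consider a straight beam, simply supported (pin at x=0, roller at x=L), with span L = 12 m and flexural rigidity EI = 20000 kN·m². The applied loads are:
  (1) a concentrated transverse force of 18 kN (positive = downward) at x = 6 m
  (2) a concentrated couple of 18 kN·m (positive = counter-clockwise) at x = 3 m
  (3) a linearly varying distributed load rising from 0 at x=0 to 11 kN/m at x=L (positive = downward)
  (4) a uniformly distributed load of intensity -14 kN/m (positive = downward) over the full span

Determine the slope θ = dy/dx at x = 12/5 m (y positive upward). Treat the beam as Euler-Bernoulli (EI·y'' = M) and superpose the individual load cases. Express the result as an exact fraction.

Load 1 — point force P=18 kN at a=6 m (b=L-a=6):
  θ_1 = -Pb(L²-b²-3x²)/(6LEI)  [x≤a] = -18·6·(12²-6²-3·(12/5)²)/(6·12·20000) = -1701/250000 rad
Load 2 — applied couple M₀=18 kN·m at a=3 m (b=L-a=9):
  θ_2 = (M₀x²/(2L)+C₁)/EI  [x≤a] with C₁=M₀(3b²-L²)/(6L)=99/4 = (18·(12/5)²/(2·12)+(99/4))/20000 = 2907/2000000 rad
Load 3 — triangular load w₀=11 kN/m (0→w₀ over full span):
  θ_3 = -w₀(7L⁴-30L²x²+15x⁴)/(360LEI) = -11·(7·12⁴-30·12²·(12/5)²+15·(12/5)⁴)/(360·12·20000) = -6006/390625 rad
Load 4 — uniform load w=-14 kN/m over full span:
  θ_4 = -w(L³-6Lx²+4x³)/(24EI) = -(-14)·(12³-6·12·(12/5)²+4·(12/5)³)/(24·20000) = 6237/156250 rad
Superposition: θ = Σ θ_i = 959547/50000000 rad ≈ 0.019191 rad

θ(12/5) = 959547/50000000 rad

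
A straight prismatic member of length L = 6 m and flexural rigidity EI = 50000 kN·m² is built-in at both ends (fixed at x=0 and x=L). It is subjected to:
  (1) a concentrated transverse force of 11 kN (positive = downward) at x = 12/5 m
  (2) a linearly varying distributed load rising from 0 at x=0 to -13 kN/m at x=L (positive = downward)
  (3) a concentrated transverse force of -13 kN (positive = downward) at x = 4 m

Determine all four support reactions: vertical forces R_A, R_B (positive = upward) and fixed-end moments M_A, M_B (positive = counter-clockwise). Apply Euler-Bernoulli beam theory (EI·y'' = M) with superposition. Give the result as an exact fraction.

R_A = -53611/6750 kN, M_A = -13358/1125 kN·m, R_B = -223139/6750 kN, M_B = 32197/1125 kN·m

Load 1 — point force P=11 kN at a=12/5 m (b=L-a=18/5):
  R_A = Pb²(3a+b)/L³ = 11·(18/5)²·(3·(12/5)+(18/5))/6³ = 891/125 kN
  M_A = Pab²/L² = 11·(12/5)·(18/5)²/6² = 1188/125 kN·m
  R_B = Pa²(a+3b)/L³ = 11·(12/5)²·((12/5)+3·(18/5))/6³ = 484/125 kN
  M_B = -Pa²b/L² = -11·(12/5)²·(18/5)/6² = -792/125 kN·m
Load 2 — triangular load w₀=-13 kN/m (0→w₀ over full span):
  R_A = 3w₀L/20 = 3·(-13)·6/20 = -117/10 kN
  M_A = w₀L²/30 = (-13)·6²/30 = -78/5 kN·m
  R_B = 7w₀L/20 = 7·(-13)·6/20 = -273/10 kN
  M_B = -w₀L²/20 = -(-13)·6²/20 = 117/5 kN·m
Load 3 — point force P=-13 kN at a=4 m (b=L-a=2):
  R_A = Pb²(3a+b)/L³ = (-13)·2²·(3·4+2)/6³ = -91/27 kN
  M_A = Pab²/L² = (-13)·4·2²/6² = -52/9 kN·m
  R_B = Pa²(a+3b)/L³ = (-13)·4²·(4+3·2)/6³ = -260/27 kN
  M_B = -Pa²b/L² = -(-13)·4²·2/6² = 104/9 kN·m
Superposition: R_A = -53611/6750 kN, M_A = -13358/1125 kN·m, R_B = -223139/6750 kN, M_B = 32197/1125 kN·m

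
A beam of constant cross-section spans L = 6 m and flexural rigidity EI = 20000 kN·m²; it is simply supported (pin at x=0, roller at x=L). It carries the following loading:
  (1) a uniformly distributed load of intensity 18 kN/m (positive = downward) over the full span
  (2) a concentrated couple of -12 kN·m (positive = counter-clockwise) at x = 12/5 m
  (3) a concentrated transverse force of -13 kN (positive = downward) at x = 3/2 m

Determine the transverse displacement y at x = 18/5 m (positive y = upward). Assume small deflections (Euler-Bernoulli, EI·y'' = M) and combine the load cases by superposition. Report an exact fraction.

y(18/5) = -1316241/100000000 m

Load 1 — uniform load w=18 kN/m over full span:
  y_1 = -wx(L³-2Lx²+x³)/(24EI) = -18·(18/5)·(6³-2·6·(18/5)²+(18/5)³)/(24·20000) = -22599/1562500 m
Load 2 — applied couple M₀=-12 kN·m at a=12/5 m (b=L-a=18/5):
  y_2 = (M₀x³/(6L)-M₀(x-a)²/2+C₁x)/EI  [x>a] with C₁=M₀(3b²-L²)/(6L)=-24/25 = ((-12)·(18/5)³/(6·6)-(-12)·((18/5)-(12/5))²/2+(-24/25)·(18/5))/20000 = -81/156250 m
Load 3 — point force P=-13 kN at a=3/2 m (b=L-a=9/2):
  y_3 = -Pa(L-x)(2Lx-a²-x²)/(6LEI)  [x>a] = -(-13)·(3/2)·(6-(18/5))·(2·6·(18/5)-(3/2)²-(18/5)²)/(6·6·20000) = 36387/20000000 m
Superposition: y = Σ y_i = -1316241/100000000 m ≈ -0.013162 m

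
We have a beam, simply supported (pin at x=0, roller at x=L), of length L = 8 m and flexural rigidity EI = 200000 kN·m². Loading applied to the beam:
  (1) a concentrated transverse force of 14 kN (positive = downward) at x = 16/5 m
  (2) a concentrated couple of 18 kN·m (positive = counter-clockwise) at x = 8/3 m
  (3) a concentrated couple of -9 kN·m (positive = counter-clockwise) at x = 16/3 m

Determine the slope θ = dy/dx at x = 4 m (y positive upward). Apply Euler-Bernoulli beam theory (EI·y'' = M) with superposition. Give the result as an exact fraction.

θ(4) = 797/25000000 rad

Load 1 — point force P=14 kN at a=16/5 m (b=L-a=24/5):
  θ_1 = -Pa(2L²-6Lx+3x²+a²)/(6LEI)  [x>a] = -14·(16/5)·(2·8²-6·8·4+3·4²+(16/5)²)/(6·8·200000) = 21/781250 rad
Load 2 — applied couple M₀=18 kN·m at a=8/3 m (b=L-a=16/3):
  θ_2 = (M₀x²/(2L)-M₀(x-a)+C₁)/EI  [x>a] with C₁=M₀(3b²-L²)/(6L)=8 = (18·4²/(2·8)-18·(4-(8/3))+8)/200000 = 1/100000 rad
Load 3 — applied couple M₀=-9 kN·m at a=16/3 m (b=L-a=8/3):
  θ_3 = (M₀x²/(2L)+C₁)/EI  [x≤a] with C₁=M₀(3b²-L²)/(6L)=8 = ((-9)·4²/(2·8)+8)/200000 = -1/200000 rad
Superposition: θ = Σ θ_i = 797/25000000 rad ≈ 0.000032 rad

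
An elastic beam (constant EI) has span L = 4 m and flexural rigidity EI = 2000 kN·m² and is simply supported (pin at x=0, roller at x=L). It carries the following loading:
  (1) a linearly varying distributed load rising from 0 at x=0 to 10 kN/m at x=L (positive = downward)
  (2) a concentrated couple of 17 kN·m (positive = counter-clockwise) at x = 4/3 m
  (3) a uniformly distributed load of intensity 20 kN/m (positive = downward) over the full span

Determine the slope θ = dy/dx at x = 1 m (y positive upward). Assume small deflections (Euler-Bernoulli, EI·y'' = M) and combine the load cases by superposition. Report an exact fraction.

θ(1) = -1919/96000 rad

Load 1 — triangular load w₀=10 kN/m (0→w₀ over full span):
  θ_1 = -w₀(7L⁴-30L²x²+15x⁴)/(360LEI) = -10·(7·4⁴-30·4²·1²+15·1⁴)/(360·4·2000) = -1327/288000 rad
Load 2 — applied couple M₀=17 kN·m at a=4/3 m (b=L-a=8/3):
  θ_2 = (M₀x²/(2L)+C₁)/EI  [x≤a] with C₁=M₀(3b²-L²)/(6L)=34/9 = (17·1²/(2·4)+(34/9))/2000 = 17/5760 rad
Load 3 — uniform load w=20 kN/m over full span:
  θ_3 = -w(L³-6Lx²+4x³)/(24EI) = -20·(4³-6·4·1²+4·1³)/(24·2000) = -11/600 rad
Superposition: θ = Σ θ_i = -1919/96000 rad ≈ -0.019990 rad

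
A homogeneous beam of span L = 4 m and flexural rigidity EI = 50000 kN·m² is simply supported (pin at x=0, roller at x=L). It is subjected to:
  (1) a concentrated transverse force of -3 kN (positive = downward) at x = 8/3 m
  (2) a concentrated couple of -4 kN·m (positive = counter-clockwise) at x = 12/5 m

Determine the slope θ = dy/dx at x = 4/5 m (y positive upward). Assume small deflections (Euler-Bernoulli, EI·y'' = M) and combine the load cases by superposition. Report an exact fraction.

Load 1 — point force P=-3 kN at a=8/3 m (b=L-a=4/3):
  θ_1 = -Pb(L²-b²-3x²)/(6LEI)  [x≤a] = -(-3)·(4/3)·(4²-(4/3)²-3·(4/5)²)/(6·4·50000) = 173/4218750 rad
Load 2 — applied couple M₀=-4 kN·m at a=12/5 m (b=L-a=8/5):
  θ_2 = (M₀x²/(2L)+C₁)/EI  [x≤a] with C₁=M₀(3b²-L²)/(6L)=104/75 = ((-4)·(4/5)²/(2·4)+(104/75))/50000 = 1/46875 rad
Superposition: θ = Σ θ_i = 263/4218750 rad ≈ 0.000062 rad

θ(4/5) = 263/4218750 rad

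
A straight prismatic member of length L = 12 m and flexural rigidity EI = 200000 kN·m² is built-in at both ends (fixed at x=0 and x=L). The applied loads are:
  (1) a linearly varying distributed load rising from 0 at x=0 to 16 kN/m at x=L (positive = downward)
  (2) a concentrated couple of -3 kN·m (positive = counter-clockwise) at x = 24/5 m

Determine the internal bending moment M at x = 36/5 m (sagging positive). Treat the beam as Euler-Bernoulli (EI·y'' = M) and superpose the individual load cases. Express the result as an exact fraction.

Load 1 — triangular load w₀=16 kN/m (0→w₀ over full span):
  M_1 = 3w₀Lx/20 - w₀L²/30 - w₀x³/(6L) = 3·16·12·(36/5)/20 - 16·12²/30 - 16·(36/5)³/(6·12) = 5952/125 kN·m
Load 2 — applied couple M₀=-3 kN·m at a=24/5 m (b=L-a=36/5):
  M_2 = R_Ax - M_A - M₀  [x>a] with R_A=-9/25, M_A=-9/25 = (-9/25)·(36/5) - (-9/25) - (-3) = 96/125 kN·m
Superposition: M = Σ M_i = 6048/125 kN·m ≈ 48.384000 kN·m

M(36/5) = 6048/125 kN·m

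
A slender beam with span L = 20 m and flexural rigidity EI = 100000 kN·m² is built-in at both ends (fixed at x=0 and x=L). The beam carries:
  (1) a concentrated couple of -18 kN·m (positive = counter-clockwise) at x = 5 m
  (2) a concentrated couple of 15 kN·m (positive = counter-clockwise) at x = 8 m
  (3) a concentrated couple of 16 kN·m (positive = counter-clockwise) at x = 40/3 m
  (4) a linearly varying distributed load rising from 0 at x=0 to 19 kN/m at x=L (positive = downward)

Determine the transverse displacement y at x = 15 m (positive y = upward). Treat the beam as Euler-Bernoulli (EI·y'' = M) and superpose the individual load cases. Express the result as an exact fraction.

y(15) = -14303/576000 m

Load 1 — applied couple M₀=-18 kN·m at a=5 m (b=L-a=15):
  y_1 = (R_Ax³/6 - M_Ax²/2 - M₀(x-a)²/2)/EI  [x>a] with R_A=-81/80, M_A=27/8 = ((-81/80)·15³/6 - (27/8)·15²/2 - (-18)·(15-5)²/2)/100000 = -63/128000 m
Load 2 — applied couple M₀=15 kN·m at a=8 m (b=L-a=12):
  y_2 = (R_Ax³/6 - M_Ax²/2 - M₀(x-a)²/2)/EI  [x>a] with R_A=27/25, M_A=9/5 = ((27/25)·15³/6 - (9/5)·15²/2 - 15·(15-8)²/2)/100000 = 3/8000 m
Load 3 — applied couple M₀=16 kN·m at a=40/3 m (b=L-a=20/3):
  y_3 = (R_Ax³/6 - M_Ax²/2 - M₀(x-a)²/2)/EI  [x>a] with R_A=16/15, M_A=16/3 = ((16/15)·15³/6 - (16/3)·15²/2 - 16·(15-(40/3))²/2)/100000 = -1/4500 m
Load 4 — triangular load w₀=19 kN/m (0→w₀ over full span):
  y_4 = -w₀x²(L-x)²(x+2L)/(120LEI) = -19·15²·(20-15)²·(15+2·20)/(120·20·100000) = -627/25600 m
Superposition: y = Σ y_i = -14303/576000 m ≈ -0.024832 m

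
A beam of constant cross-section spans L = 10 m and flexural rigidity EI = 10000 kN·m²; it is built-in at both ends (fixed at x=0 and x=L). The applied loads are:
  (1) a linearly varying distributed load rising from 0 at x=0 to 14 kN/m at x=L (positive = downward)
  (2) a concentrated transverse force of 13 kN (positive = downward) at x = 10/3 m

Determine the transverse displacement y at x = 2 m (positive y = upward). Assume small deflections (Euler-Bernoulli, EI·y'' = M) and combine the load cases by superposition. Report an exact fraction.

y(2) = -11566/1265625 m

Load 1 — triangular load w₀=14 kN/m (0→w₀ over full span):
  y_1 = -w₀x²(L-x)²(x+2L)/(120LEI) = -14·2²·(10-2)²·(2+2·10)/(120·10·10000) = -308/46875 m
Load 2 — point force P=13 kN at a=10/3 m (b=L-a=20/3):
  y_2 = -Pb²x²(3aL-(3a+b)x)/(6L³EI)  [x≤a] = -13·(20/3)²·2²·(3·(10/3)·10-(3·(10/3)+(20/3))·2)/(6·10³·10000) = -26/10125 m
Superposition: y = Σ y_i = -11566/1265625 m ≈ -0.009139 m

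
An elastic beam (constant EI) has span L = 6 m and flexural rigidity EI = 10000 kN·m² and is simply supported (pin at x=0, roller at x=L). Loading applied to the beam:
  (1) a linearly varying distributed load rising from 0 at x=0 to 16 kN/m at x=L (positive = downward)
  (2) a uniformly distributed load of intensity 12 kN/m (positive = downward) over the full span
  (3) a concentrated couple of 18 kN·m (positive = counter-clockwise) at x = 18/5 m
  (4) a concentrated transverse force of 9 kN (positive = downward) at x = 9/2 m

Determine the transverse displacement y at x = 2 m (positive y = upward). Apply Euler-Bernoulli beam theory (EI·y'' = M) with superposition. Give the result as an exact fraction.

Load 1 — triangular load w₀=16 kN/m (0→w₀ over full span):
  y_1 = -w₀x(7L⁴-10L²x²+3x⁴)/(360LEI) = -16·2·(7·6⁴-10·6²·2²+3·2⁴)/(360·6·10000) = -64/5625 m
Load 2 — uniform load w=12 kN/m over full span:
  y_2 = -wx(L³-2Lx²+x³)/(24EI) = -12·2·(6³-2·6·2²+2³)/(24·10000) = -11/625 m
Load 3 — applied couple M₀=18 kN·m at a=18/5 m (b=L-a=12/5):
  y_3 = (M₀x³/(6L)+C₁x)/EI  [x≤a] with C₁=M₀(3b²-L²)/(6L)=-234/25 = (18·2³/(6·6)+(-234/25)·2)/10000 = -23/15625 m
Load 4 — point force P=9 kN at a=9/2 m (b=L-a=3/2):
  y_4 = -Pbx(L²-b²-x²)/(6LEI)  [x≤a] = -9·(3/2)·2·(6²-(3/2)²-2²)/(6·6·10000) = -357/160000 m
Superposition: y = Σ y_i = -1176517/36000000 m ≈ -0.032681 m

y(2) = -1176517/36000000 m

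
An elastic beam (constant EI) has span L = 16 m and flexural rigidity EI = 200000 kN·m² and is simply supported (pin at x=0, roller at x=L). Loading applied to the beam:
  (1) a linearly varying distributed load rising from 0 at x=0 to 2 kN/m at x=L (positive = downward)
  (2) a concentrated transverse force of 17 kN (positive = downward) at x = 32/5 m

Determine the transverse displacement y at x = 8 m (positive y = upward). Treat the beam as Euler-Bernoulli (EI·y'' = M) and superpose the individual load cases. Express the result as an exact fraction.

y(8) = -13024/1171875 m

Load 1 — triangular load w₀=2 kN/m (0→w₀ over full span):
  y_1 = -w₀x(7L⁴-10L²x²+3x⁴)/(360LEI) = -2·8·(7·16⁴-10·16²·8²+3·8⁴)/(360·16·200000) = -8/1875 m
Load 2 — point force P=17 kN at a=32/5 m (b=L-a=48/5):
  y_2 = -Pa(L-x)(2Lx-a²-x²)/(6LEI)  [x>a] = -17·(32/5)·(16-8)·(2·16·8-(32/5)²-8²)/(6·16·200000) = -8024/1171875 m
Superposition: y = Σ y_i = -13024/1171875 m ≈ -0.011114 m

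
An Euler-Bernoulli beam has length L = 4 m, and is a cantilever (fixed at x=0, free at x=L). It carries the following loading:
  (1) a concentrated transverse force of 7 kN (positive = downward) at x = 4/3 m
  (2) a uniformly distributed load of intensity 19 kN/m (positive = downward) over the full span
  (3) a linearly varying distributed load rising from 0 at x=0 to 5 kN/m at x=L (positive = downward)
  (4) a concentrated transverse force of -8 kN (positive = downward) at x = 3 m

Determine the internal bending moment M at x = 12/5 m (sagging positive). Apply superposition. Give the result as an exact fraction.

Load 1 — point force P=7 kN at a=4/3 m (b=L-a=8/3):
  M_1 = 0  [x>a] = 0 kN·m
Load 2 — uniform load w=19 kN/m over full span:
  M_2 = -w(L-x)²/2 = -19·(4-(12/5))²/2 = -608/25 kN·m
Load 3 — triangular load w₀=5 kN/m (0→w₀ over full span):
  M_3 = w₀Lx/2 - w₀L²/3 - w₀x³/(6L) = 5·4·(12/5)/2 - 5·4²/3 - 5·(12/5)³/(6·4) = -416/75 kN·m
Load 4 — point force P=-8 kN at a=3 m (b=L-a=1):
  M_4 = -P(a-x)  [x≤a] = -(-8)·(3-(12/5)) = 24/5 kN·m
Superposition: M = Σ M_i = -376/15 kN·m ≈ -25.066667 kN·m

M(12/5) = -376/15 kN·m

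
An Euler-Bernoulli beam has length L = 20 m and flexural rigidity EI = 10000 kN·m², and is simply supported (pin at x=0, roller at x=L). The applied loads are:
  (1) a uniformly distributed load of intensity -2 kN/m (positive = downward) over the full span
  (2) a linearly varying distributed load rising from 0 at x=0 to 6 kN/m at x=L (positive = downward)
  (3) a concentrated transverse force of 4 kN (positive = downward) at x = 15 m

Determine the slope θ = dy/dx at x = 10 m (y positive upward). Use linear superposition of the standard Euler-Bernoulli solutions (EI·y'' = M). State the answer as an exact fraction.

θ(10) = -17/2400 rad

Load 1 — uniform load w=-2 kN/m over full span:
  θ_1 = -w(L³-6Lx²+4x³)/(24EI) = -(-2)·(20³-6·20·10²+4·10³)/(24·10000) = 0 rad
Load 2 — triangular load w₀=6 kN/m (0→w₀ over full span):
  θ_2 = -w₀(7L⁴-30L²x²+15x⁴)/(360LEI) = -6·(7·20⁴-30·20²·10²+15·10⁴)/(360·20·10000) = -7/1200 rad
Load 3 — point force P=4 kN at a=15 m (b=L-a=5):
  θ_3 = -Pb(L²-b²-3x²)/(6LEI)  [x≤a] = -4·5·(20²-5²-3·10²)/(6·20·10000) = -1/800 rad
Superposition: θ = Σ θ_i = -17/2400 rad ≈ -0.007083 rad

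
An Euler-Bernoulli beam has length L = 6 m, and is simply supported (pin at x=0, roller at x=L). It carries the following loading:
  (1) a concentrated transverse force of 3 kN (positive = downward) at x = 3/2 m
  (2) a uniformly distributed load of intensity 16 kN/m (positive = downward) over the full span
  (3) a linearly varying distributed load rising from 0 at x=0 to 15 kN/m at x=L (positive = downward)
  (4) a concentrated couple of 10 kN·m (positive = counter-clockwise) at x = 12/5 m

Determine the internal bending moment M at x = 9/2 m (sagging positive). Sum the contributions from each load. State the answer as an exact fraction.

Load 1 — point force P=3 kN at a=3/2 m (b=L-a=9/2):
  M_1 = Pa(L-x)/L  [x>a] = 3·(3/2)·(6-(9/2))/6 = 9/8 kN·m
Load 2 — uniform load w=16 kN/m over full span:
  M_2 = wx(L-x)/2 = 16·(9/2)·(6-(9/2))/2 = 54 kN·m
Load 3 — triangular load w₀=15 kN/m (0→w₀ over full span):
  M_3 = w₀Lx/6 - w₀x³/(6L) = 15·6·(9/2)/6 - 15·(9/2)³/(6·6) = 945/32 kN·m
Load 4 — applied couple M₀=10 kN·m at a=12/5 m (b=L-a=18/5):
  M_4 = M₀x/L - M₀  [x>a] = 10·(9/2)/6 - 10 = -5/2 kN·m
Superposition: M = Σ M_i = 2629/32 kN·m ≈ 82.156250 kN·m

M(9/2) = 2629/32 kN·m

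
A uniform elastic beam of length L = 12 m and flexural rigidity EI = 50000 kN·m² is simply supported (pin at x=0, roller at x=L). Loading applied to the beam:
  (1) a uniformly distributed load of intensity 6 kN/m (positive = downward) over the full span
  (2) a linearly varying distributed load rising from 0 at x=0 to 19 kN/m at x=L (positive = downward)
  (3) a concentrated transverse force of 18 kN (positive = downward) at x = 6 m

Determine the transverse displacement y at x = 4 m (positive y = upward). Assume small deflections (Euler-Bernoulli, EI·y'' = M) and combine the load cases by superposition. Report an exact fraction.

y(4) = -4637/56250 m

Load 1 — uniform load w=6 kN/m over full span:
  y_1 = -wx(L³-2Lx²+x³)/(24EI) = -6·4·(12³-2·12·4²+4³)/(24·50000) = -88/3125 m
Load 2 — triangular load w₀=19 kN/m (0→w₀ over full span):
  y_2 = -w₀x(7L⁴-10L²x²+3x⁴)/(360LEI) = -19·4·(7·12⁴-10·12²·4²+3·4⁴)/(360·12·50000) = -1216/28125 m
Load 3 — point force P=18 kN at a=6 m (b=L-a=6):
  y_3 = -Pbx(L²-b²-x²)/(6LEI)  [x≤a] = -18·6·4·(12²-6²-4²)/(6·12·50000) = -69/6250 m
Superposition: y = Σ y_i = -4637/56250 m ≈ -0.082436 m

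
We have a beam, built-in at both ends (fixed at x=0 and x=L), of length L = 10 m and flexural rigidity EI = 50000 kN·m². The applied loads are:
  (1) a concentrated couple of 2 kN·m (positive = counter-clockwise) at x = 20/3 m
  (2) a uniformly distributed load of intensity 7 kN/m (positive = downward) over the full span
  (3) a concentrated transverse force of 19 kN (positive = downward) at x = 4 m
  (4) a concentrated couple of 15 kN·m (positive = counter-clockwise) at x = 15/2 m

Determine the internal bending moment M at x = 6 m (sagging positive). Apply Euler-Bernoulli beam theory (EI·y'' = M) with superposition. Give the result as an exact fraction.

Load 1 — applied couple M₀=2 kN·m at a=20/3 m (b=L-a=10/3):
  M_1 = R_Ax - M_A  [x≤a] with R_A=4/15, M_A=2/3 = (4/15)·6 - (2/3) = 14/15 kN·m
Load 2 — uniform load w=7 kN/m over full span:
  M_2 = wLx/2 - wL²/12 - wx²/2 = 7·10·6/2 - 7·10²/12 - 7·6²/2 = 77/3 kN·m
Load 3 — point force P=19 kN at a=4 m (b=L-a=6):
  M_3 = Pa²(a+3b)(L-x)/L³ - Pa²b/L²  [x>a] = 19·4²·(4+3·6)·(10-6)/10³ - 19·4²·6/10² = 1064/125 kN·m
Load 4 — applied couple M₀=15 kN·m at a=15/2 m (b=L-a=5/2):
  M_4 = R_Ax - M_A  [x≤a] with R_A=27/16, M_A=75/16 = (27/16)·6 - (75/16) = 87/16 kN·m
Superposition: M = Σ M_i = 81099/2000 kN·m ≈ 40.549500 kN·m

M(6) = 81099/2000 kN·m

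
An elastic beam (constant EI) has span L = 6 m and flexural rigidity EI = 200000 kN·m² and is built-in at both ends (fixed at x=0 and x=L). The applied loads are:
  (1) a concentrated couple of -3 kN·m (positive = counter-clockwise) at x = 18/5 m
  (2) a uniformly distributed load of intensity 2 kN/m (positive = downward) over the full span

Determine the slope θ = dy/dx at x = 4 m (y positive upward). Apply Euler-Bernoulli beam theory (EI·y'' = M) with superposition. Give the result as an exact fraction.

Load 1 — applied couple M₀=-3 kN·m at a=18/5 m (b=L-a=12/5):
  θ_1 = (R_Ax²/2 - M_Ax - M₀(x-a))/EI  [x>a] with R_A=-18/25, M_A=-24/25 = ((-18/25)·4²/2 - (-24/25)·4 - (-3)·(4-(18/5)))/200000 = -9/2500000 rad
Load 2 — uniform load w=2 kN/m over full span:
  θ_2 = -wx(L-x)(L-2x)/(12EI) = -2·4·(6-4)·(6-2·4)/(12·200000) = 1/75000 rad
Superposition: θ = Σ θ_i = 73/7500000 rad ≈ 0.000010 rad

θ(4) = 73/7500000 rad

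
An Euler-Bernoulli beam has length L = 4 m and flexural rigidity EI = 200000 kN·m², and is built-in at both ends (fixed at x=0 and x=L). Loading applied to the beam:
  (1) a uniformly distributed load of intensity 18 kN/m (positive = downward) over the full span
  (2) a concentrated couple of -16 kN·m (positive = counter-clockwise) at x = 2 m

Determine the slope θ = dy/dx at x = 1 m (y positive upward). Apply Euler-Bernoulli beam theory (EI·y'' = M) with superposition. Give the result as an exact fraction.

θ(1) = -1/25000 rad

Load 1 — uniform load w=18 kN/m over full span:
  θ_1 = -wx(L-x)(L-2x)/(12EI) = -18·1·(4-1)·(4-2·1)/(12·200000) = -9/200000 rad
Load 2 — applied couple M₀=-16 kN·m at a=2 m (b=L-a=2):
  θ_2 = (R_Ax²/2 - M_Ax)/EI  [x≤a] with R_A=-6, M_A=-4 = ((-6)·1²/2 - (-4)·1)/200000 = 1/200000 rad
Superposition: θ = Σ θ_i = -1/25000 rad ≈ -0.000040 rad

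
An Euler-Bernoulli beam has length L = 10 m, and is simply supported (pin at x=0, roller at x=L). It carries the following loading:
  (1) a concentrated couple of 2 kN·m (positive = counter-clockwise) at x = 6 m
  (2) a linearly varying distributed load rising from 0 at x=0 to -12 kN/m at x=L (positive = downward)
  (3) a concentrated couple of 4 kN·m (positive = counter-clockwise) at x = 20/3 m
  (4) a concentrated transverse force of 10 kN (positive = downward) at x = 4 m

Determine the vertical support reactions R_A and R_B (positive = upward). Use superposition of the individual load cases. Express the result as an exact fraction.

R_A = -67/5 kN, R_B = -183/5 kN

Load 1 — applied couple M₀=2 kN·m at a=6 m (b=L-a=4):
  R_A = M₀/L = 2/10 = 1/5 kN
  R_B = -M₀/L = -2/10 = -1/5 kN
Load 2 — triangular load w₀=-12 kN/m (0→w₀ over full span):
  R_A = w₀L/6 = (-12)·10/6 = -20 kN
  R_B = w₀L/3 = (-12)·10/3 = -40 kN
Load 3 — applied couple M₀=4 kN·m at a=20/3 m (b=L-a=10/3):
  R_A = M₀/L = 4/10 = 2/5 kN
  R_B = -M₀/L = -4/10 = -2/5 kN
Load 4 — point force P=10 kN at a=4 m (b=L-a=6):
  R_A = Pb/L = 10·6/10 = 6 kN
  R_B = Pa/L = 10·4/10 = 4 kN
Superposition: R_A = -67/5 kN, R_B = -183/5 kN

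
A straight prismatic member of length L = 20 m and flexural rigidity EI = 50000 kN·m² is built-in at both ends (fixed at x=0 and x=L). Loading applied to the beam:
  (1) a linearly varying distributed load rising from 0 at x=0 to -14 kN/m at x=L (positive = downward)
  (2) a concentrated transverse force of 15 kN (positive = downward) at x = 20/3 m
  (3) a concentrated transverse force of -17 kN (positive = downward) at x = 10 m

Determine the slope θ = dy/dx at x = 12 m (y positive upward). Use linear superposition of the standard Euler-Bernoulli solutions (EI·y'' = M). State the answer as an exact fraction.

θ(12) = -727/187500 rad

Load 1 — triangular load w₀=-14 kN/m (0→w₀ over full span):
  θ_1 = -w₀(2x(L-x)(L-2x)(x+2L)+x²(L-x)²)/(120LEI) = -(-14)·(2·12·(20-12)·(20-2·12)·(12+2·20)+12²·(20-12)²)/(120·20·50000) = -56/15625 rad
Load 2 — point force P=15 kN at a=20/3 m (b=L-a=40/3):
  θ_2 = Pa²(L-x)(2bL-(3b+a)(L-x))/(2L³EI)  [x>a] = 15·(20/3)²·(20-12)·(2·(40/3)·20-(3·(40/3)+(20/3))·(20-12))/(2·20³·50000) = 2/1875 rad
Load 3 — point force P=-17 kN at a=10 m (b=L-a=10):
  θ_3 = Pa²(L-x)(2bL-(3b+a)(L-x))/(2L³EI)  [x>a] = (-17)·10²·(20-12)·(2·10·20-(3·10+10)·(20-12))/(2·20³·50000) = -17/12500 rad
Superposition: θ = Σ θ_i = -727/187500 rad ≈ -0.003877 rad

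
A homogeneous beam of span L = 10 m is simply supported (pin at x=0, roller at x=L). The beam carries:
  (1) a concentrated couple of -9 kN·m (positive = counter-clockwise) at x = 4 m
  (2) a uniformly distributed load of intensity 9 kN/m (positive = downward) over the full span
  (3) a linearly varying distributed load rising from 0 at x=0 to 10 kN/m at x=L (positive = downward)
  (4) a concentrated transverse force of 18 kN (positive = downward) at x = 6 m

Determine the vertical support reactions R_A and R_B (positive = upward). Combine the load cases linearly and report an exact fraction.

R_A = 2039/30 kN, R_B = 2701/30 kN

Load 1 — applied couple M₀=-9 kN·m at a=4 m (b=L-a=6):
  R_A = M₀/L = (-9)/10 = -9/10 kN
  R_B = -M₀/L = -(-9)/10 = 9/10 kN
Load 2 — uniform load w=9 kN/m over full span:
  R_A = wL/2 = 9·10/2 = 45 kN
  R_B = wL/2 = 9·10/2 = 45 kN
Load 3 — triangular load w₀=10 kN/m (0→w₀ over full span):
  R_A = w₀L/6 = 10·10/6 = 50/3 kN
  R_B = w₀L/3 = 10·10/3 = 100/3 kN
Load 4 — point force P=18 kN at a=6 m (b=L-a=4):
  R_A = Pb/L = 18·4/10 = 36/5 kN
  R_B = Pa/L = 18·6/10 = 54/5 kN
Superposition: R_A = 2039/30 kN, R_B = 2701/30 kN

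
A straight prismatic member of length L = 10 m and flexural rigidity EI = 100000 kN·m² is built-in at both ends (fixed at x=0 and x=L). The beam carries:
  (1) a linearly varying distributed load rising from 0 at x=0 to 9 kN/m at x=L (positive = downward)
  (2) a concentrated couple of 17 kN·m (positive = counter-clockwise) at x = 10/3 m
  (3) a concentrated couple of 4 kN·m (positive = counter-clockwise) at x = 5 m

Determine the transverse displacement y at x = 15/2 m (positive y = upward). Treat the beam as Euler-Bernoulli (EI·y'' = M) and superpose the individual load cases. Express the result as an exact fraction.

y(15/2) = -10901/18432000 m

Load 1 — triangular load w₀=9 kN/m (0→w₀ over full span):
  y_1 = -w₀x²(L-x)²(x+2L)/(120LEI) = -9·(15/2)²·(10-(15/2))²·((15/2)+2·10)/(120·10·100000) = -297/409600 m
Load 2 — applied couple M₀=17 kN·m at a=10/3 m (b=L-a=20/3):
  y_2 = (R_Ax³/6 - M_Ax²/2 - M₀(x-a)²/2)/EI  [x>a] with R_A=34/15, M_A=0 = ((34/15)·(15/2)³/6 - 0·(15/2)²/2 - 17·((15/2)-(10/3))²/2)/100000 = 17/144000 m
Load 3 — applied couple M₀=4 kN·m at a=5 m (b=L-a=5):
  y_3 = (R_Ax³/6 - M_Ax²/2 - M₀(x-a)²/2)/EI  [x>a] with R_A=3/5, M_A=1 = ((3/5)·(15/2)³/6 - 1·(15/2)²/2 - 4·((15/2)-5)²/2)/100000 = 1/64000 m
Superposition: y = Σ y_i = -10901/18432000 m ≈ -0.000591 m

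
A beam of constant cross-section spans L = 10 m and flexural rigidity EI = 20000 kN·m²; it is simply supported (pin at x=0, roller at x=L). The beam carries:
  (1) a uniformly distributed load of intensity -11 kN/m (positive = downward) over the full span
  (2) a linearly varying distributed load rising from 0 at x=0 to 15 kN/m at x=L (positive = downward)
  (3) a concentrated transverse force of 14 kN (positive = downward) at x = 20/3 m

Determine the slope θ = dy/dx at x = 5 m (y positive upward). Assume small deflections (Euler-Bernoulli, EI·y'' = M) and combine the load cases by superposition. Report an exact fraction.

θ(5) = -301/207360 rad

Load 1 — uniform load w=-11 kN/m over full span:
  θ_1 = -w(L³-6Lx²+4x³)/(24EI) = -(-11)·(10³-6·10·5²+4·5³)/(24·20000) = 0 rad
Load 2 — triangular load w₀=15 kN/m (0→w₀ over full span):
  θ_2 = -w₀(7L⁴-30L²x²+15x⁴)/(360LEI) = -15·(7·10⁴-30·10²·5²+15·5⁴)/(360·10·20000) = -7/7680 rad
Load 3 — point force P=14 kN at a=20/3 m (b=L-a=10/3):
  θ_3 = -Pb(L²-b²-3x²)/(6LEI)  [x≤a] = -14·(10/3)·(10²-(10/3)²-3·5²)/(6·10·20000) = -7/12960 rad
Superposition: θ = Σ θ_i = -301/207360 rad ≈ -0.001452 rad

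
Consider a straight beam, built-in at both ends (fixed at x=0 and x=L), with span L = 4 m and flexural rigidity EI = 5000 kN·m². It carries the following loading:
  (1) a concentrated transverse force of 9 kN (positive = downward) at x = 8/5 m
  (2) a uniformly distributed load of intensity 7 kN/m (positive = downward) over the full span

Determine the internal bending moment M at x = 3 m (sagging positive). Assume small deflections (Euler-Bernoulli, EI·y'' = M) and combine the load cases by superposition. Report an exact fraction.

M(3) = 659/750 kN·m

Load 1 — point force P=9 kN at a=8/5 m (b=L-a=12/5):
  M_1 = Pa²(a+3b)(L-x)/L³ - Pa²b/L²  [x>a] = 9·(8/5)²·((8/5)+3·(12/5))·(4-3)/4³ - 9·(8/5)²·(12/5)/4² = -36/125 kN·m
Load 2 — uniform load w=7 kN/m over full span:
  M_2 = wLx/2 - wL²/12 - wx²/2 = 7·4·3/2 - 7·4²/12 - 7·3²/2 = 7/6 kN·m
Superposition: M = Σ M_i = 659/750 kN·m ≈ 0.878667 kN·m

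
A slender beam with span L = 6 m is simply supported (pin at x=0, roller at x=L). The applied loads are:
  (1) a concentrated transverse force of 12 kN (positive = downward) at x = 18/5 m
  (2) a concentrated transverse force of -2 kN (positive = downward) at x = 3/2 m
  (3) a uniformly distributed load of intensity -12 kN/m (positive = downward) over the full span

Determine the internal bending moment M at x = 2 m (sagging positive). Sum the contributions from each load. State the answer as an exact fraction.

Load 1 — point force P=12 kN at a=18/5 m (b=L-a=12/5):
  M_1 = Pbx/L  [x≤a] = 12·(12/5)·2/6 = 48/5 kN·m
Load 2 — point force P=-2 kN at a=3/2 m (b=L-a=9/2):
  M_2 = Pa(L-x)/L  [x>a] = (-2)·(3/2)·(6-2)/6 = -2 kN·m
Load 3 — uniform load w=-12 kN/m over full span:
  M_3 = wx(L-x)/2 = (-12)·2·(6-2)/2 = -48 kN·m
Superposition: M = Σ M_i = -202/5 kN·m ≈ -40.400000 kN·m

M(2) = -202/5 kN·m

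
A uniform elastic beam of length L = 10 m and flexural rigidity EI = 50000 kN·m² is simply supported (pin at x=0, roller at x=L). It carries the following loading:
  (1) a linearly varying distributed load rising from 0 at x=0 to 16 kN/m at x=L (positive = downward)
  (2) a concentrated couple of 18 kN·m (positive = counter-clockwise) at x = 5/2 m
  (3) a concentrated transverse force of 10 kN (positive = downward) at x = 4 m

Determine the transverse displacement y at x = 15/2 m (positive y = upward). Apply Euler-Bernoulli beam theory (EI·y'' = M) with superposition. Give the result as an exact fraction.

Load 1 — triangular load w₀=16 kN/m (0→w₀ over full span):
  y_1 = -w₀x(7L⁴-10L²x²+3x⁴)/(360LEI) = -16·(15/2)·(7·10⁴-10·10²·(15/2)²+3·(15/2)⁴)/(360·10·50000) = -119/7680 m
Load 2 — applied couple M₀=18 kN·m at a=5/2 m (b=L-a=15/2):
  y_2 = (M₀x³/(6L)-M₀(x-a)²/2+C₁x)/EI  [x>a] with C₁=M₀(3b²-L²)/(6L)=165/8 = (18·(15/2)³/(6·10)-18·((15/2)-(5/2))²/2+(165/8)·(15/2))/50000 = 9/8000 m
Load 3 — point force P=10 kN at a=4 m (b=L-a=6):
  y_3 = -Pa(L-x)(2Lx-a²-x²)/(6LEI)  [x>a] = -10·4·(10-(15/2))·(2·10·(15/2)-4²-(15/2)²)/(6·10·50000) = -311/120000 m
Superposition: y = Σ y_i = -16283/960000 m ≈ -0.016961 m

y(15/2) = -16283/960000 m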